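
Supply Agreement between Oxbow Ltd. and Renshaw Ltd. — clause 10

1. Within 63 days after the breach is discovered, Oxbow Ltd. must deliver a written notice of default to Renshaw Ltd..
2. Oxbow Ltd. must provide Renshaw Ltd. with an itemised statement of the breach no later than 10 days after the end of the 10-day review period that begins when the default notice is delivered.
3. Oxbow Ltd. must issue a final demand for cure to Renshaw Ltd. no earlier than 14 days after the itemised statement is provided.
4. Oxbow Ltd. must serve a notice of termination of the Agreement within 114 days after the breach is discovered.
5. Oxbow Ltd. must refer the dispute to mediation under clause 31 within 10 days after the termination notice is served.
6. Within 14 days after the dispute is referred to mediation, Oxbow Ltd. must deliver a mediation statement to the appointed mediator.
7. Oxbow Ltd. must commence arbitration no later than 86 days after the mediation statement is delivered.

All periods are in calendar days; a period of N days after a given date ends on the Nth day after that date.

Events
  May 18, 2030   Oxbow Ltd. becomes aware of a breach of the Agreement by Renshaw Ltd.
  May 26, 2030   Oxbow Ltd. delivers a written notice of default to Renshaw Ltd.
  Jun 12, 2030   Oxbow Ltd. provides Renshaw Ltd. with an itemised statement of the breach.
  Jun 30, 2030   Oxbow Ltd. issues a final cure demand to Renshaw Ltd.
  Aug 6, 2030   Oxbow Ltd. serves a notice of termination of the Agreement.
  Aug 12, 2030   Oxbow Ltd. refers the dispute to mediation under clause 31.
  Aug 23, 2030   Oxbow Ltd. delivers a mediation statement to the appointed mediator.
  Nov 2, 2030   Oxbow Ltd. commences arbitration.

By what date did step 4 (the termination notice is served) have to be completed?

Sep 9, 2030

Step 4 runs from May 18, 2030, when the breach is discovered. 114 days after May 18, 2030 is Sep 9, 2030.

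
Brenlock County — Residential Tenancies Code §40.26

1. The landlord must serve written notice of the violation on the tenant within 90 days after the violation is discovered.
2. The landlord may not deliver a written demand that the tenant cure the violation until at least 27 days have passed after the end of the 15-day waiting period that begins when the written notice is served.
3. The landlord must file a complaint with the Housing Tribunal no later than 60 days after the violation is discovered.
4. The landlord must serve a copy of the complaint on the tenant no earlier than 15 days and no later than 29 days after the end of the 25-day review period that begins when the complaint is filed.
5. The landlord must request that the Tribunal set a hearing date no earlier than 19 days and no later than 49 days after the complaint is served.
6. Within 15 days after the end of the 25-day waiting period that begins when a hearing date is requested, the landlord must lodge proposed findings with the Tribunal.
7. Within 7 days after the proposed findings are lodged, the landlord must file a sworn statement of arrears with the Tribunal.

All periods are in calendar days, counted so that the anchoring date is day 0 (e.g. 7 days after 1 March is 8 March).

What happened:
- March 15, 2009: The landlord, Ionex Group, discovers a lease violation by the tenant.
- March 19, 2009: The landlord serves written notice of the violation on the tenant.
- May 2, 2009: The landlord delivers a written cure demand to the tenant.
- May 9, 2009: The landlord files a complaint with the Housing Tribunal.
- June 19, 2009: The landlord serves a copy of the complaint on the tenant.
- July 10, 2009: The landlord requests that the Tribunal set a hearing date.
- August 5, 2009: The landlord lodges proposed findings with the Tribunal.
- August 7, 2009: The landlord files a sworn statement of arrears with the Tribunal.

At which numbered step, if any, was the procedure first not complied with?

Step 1: 90 days after March 15, 2009 (when the violation is discovered) is June 13, 2009; done March 19, 2009 — timely.
Step 2: the earliest permitted date is 27 days after April 3, 2009 (end of the 15-day waiting period, which began when the written notice is served on March 19, 2009), i.e. April 30, 2009; May 2, 2009 is on or after that date.
Step 3: 60 days after March 15, 2009 (when the violation is discovered) is May 14, 2009; done May 9, 2009 — timely.
Step 4: the window is 15–29 days after June 3, 2009 (end of the 25-day review period, which began when the complaint is filed on May 9, 2009), so June 18, 2009 through July 2, 2009; June 19, 2009 falls inside that range.
Step 5: the window is 19–49 days after June 19, 2009 (when the complaint is served), so July 8, 2009 through August 7, 2009; done July 10, 2009, which is between those dates.
Step 6: 15 days after August 4, 2009 (end of the 25-day waiting period, which began when a hearing date is requested on July 10, 2009) is August 19, 2009; August 5, 2009 is within that limit.
Step 7: 7 days after August 5, 2009 (when the proposed findings are lodged) is August 12, 2009; August 7, 2009 is within that limit.

None — every step was satisfied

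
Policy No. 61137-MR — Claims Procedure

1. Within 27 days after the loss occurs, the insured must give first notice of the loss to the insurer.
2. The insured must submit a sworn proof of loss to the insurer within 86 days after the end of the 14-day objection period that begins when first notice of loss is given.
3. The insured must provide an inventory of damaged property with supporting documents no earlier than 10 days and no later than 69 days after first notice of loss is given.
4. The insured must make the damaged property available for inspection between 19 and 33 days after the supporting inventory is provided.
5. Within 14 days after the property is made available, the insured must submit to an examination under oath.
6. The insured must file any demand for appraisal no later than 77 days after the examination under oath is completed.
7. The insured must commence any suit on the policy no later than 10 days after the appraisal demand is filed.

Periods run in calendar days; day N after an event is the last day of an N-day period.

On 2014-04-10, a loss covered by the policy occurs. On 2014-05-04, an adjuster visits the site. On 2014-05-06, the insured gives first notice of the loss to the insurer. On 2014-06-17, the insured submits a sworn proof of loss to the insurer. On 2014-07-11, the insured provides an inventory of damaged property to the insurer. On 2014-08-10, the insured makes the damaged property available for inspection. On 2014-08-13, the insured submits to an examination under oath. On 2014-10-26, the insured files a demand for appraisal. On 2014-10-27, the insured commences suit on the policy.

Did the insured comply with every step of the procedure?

(1) due by 2014-04-10 + 27 days = 2014-05-07; done 2014-05-06 — timely.
(2) due by 2014-05-20 + 86 days = 2014-08-14; 2014-06-17 is within that limit.
(3) the permitted window runs from 2014-05-06 + 10 = 2014-05-16 to 2014-05-06 + 69 = 2014-07-14; done 2014-07-11 — within the window.
(4) the permitted window runs from 2014-07-11 + 19 = 2014-07-30 to 2014-07-11 + 33 = 2014-08-13; 2014-08-10 falls inside that range.
(5) due by 2014-08-10 + 14 days = 2014-08-24; completed 2014-08-13, before the deadline.
(6) due by 2014-08-13 + 77 days = 2014-10-29; done 2014-10-26 — timely.
(7) due by 2014-10-26 + 10 days = 2014-11-05; done 2014-10-27 — timely.

Yes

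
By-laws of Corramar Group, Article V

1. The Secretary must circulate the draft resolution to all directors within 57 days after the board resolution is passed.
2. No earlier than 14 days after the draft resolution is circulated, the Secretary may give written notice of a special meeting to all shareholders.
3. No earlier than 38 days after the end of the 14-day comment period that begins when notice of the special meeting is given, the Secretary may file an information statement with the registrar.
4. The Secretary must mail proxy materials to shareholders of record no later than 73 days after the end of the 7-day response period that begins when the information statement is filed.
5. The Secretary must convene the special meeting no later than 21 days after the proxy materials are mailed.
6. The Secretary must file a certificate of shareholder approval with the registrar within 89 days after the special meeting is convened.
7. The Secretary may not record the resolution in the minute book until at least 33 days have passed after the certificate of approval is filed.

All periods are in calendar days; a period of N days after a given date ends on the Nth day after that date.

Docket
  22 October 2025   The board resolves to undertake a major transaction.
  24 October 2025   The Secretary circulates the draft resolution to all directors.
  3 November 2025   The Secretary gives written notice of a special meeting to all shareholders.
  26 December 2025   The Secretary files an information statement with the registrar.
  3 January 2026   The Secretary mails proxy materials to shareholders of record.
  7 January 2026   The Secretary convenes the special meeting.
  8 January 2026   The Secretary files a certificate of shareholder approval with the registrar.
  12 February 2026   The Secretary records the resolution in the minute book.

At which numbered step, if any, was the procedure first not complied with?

Step 2

(1) due by 22 October 2025 + 57 days = 18 December 2025; completed 24 October 2025, before the deadline.
(2) permitted from 24 October 2025 + 14 days = 7 November 2025 onward; done 3 November 2025 — 4 days too early.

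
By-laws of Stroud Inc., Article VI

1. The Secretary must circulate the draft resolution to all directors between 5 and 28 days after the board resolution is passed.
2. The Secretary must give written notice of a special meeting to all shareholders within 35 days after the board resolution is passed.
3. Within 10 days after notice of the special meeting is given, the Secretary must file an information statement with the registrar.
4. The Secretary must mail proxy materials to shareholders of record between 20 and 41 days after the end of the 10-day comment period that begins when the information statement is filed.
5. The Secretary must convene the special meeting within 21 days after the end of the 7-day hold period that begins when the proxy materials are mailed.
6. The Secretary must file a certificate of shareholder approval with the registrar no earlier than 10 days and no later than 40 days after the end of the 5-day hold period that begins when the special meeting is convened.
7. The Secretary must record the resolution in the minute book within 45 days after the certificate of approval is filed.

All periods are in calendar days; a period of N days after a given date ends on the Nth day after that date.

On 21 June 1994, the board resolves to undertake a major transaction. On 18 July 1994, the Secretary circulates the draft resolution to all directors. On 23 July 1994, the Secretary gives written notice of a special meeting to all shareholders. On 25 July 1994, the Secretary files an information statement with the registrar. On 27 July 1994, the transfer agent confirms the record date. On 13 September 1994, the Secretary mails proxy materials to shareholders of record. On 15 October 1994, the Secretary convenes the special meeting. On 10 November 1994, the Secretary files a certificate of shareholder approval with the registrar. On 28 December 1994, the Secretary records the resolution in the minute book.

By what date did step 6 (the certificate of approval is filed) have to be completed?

The special meeting is convened on 15 October 1994; the 5-day hold period therefore ends 20 October 1994, and step 6 runs from that date. The window is 10–40 days after 20 October 1994; it closes on 29 November 1994.

29 November 1994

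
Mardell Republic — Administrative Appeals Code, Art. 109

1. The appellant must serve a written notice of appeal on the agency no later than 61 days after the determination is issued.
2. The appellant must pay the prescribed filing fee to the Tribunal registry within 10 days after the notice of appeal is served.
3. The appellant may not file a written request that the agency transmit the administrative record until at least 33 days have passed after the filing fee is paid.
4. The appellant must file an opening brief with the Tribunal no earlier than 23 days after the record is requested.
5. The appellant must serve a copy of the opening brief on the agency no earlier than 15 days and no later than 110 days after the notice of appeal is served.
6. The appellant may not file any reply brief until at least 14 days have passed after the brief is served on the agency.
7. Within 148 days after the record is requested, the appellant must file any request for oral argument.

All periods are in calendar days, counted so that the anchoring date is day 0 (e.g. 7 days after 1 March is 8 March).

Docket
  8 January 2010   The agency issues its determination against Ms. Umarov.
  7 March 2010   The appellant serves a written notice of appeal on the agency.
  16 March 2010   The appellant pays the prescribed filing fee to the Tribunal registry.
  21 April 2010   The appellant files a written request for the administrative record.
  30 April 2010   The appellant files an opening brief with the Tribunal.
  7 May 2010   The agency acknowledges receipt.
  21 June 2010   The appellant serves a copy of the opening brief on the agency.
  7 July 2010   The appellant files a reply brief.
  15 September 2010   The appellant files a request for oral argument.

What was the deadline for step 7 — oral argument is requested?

Step 7 runs from 21 April 2010, when the record is requested. 148 days after 21 April 2010 is 16 September 2010.

16 September 2010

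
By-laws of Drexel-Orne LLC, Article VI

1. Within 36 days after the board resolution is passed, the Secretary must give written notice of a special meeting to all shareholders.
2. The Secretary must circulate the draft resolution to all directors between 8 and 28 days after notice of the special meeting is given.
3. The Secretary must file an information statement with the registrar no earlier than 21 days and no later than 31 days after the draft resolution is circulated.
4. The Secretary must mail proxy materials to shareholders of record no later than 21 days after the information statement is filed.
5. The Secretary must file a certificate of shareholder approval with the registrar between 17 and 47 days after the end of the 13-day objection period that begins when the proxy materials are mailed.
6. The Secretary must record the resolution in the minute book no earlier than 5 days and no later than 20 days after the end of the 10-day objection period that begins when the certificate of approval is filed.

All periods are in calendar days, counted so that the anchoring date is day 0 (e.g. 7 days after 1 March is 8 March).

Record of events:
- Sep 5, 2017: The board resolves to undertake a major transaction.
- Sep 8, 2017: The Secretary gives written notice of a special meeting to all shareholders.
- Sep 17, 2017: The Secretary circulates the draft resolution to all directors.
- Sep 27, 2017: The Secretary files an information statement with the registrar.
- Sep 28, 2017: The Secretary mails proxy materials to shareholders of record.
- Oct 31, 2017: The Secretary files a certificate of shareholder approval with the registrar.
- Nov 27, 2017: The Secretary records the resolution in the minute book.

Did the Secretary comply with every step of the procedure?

No

(1) due by Sep 5, 2017 + 36 days = Oct 11, 2017; Sep 8, 2017 is within that limit.
(2) the permitted window runs from Sep 8, 2017 + 8 = Sep 16, 2017 to Sep 8, 2017 + 28 = Oct 6, 2017; Sep 17, 2017 falls inside that range.
(3) the permitted window runs from Sep 17, 2017 + 21 = Oct 8, 2017 to Sep 17, 2017 + 31 = Oct 18, 2017; Sep 27, 2017 is 11 days too early.
That is the first point of non-compliance.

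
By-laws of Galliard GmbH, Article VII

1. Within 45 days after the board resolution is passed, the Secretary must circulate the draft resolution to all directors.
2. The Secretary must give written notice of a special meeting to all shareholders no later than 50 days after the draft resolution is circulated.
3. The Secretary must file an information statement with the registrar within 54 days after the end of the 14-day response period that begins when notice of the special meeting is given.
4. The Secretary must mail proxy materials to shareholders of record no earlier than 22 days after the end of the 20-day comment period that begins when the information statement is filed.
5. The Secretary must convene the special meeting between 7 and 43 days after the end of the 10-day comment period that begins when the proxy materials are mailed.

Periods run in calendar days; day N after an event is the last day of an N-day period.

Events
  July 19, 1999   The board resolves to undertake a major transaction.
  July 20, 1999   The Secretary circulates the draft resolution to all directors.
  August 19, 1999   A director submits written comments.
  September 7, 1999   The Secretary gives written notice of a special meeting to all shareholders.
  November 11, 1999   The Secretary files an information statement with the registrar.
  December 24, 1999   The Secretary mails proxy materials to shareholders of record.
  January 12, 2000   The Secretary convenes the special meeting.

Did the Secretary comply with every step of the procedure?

Yes

Step 1 — counting 45 days from July 19, 1999 (when the board resolution is passed) gives a deadline of September 2, 1999; completed July 20, 1999, before the deadline.
Step 2 — counting 50 days from July 20, 1999 (when the draft resolution is circulated) gives a deadline of September 8, 1999; completed September 7, 1999, before the deadline.
Step 3 — counting 54 days from September 21, 1999 (end of the 14-day response period, which began when notice of the special meeting is given on September 7, 1999) gives a deadline of November 14, 1999; done November 11, 1999 — timely.
Step 4 — must wait 22 days from December 1, 1999 (end of the 20-day comment period, which began when the information statement is filed on November 11, 1999), so not before December 23, 1999; December 24, 1999 is on or after that date.
Step 5 — 7 and 43 days from January 3, 2000 (end of the 10-day comment period, which began when the proxy materials are mailed on December 24, 1999) are January 10, 2000 and February 15, 2000 respectively; January 12, 2000 falls inside that range.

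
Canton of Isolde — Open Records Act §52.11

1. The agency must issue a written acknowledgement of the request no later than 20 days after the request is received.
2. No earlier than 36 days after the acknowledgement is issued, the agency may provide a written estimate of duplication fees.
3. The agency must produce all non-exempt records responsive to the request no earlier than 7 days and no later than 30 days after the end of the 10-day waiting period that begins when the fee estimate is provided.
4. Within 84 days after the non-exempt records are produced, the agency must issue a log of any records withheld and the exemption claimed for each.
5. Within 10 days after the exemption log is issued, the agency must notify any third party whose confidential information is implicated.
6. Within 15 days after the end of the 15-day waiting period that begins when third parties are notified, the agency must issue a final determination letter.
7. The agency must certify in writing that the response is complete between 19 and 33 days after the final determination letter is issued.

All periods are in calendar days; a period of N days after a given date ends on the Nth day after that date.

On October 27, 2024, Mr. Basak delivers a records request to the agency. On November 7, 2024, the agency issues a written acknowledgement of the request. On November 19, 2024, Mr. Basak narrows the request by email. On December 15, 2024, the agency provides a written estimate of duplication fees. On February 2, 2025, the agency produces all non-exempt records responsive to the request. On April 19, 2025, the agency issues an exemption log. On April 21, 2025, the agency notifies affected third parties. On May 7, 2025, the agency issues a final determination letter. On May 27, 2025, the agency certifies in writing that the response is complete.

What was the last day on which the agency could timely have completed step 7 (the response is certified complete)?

June 9, 2025

Step 7 runs from May 7, 2025, when the final determination letter is issued. The window is 19–33 days after May 7, 2025; it closes on June 9, 2025.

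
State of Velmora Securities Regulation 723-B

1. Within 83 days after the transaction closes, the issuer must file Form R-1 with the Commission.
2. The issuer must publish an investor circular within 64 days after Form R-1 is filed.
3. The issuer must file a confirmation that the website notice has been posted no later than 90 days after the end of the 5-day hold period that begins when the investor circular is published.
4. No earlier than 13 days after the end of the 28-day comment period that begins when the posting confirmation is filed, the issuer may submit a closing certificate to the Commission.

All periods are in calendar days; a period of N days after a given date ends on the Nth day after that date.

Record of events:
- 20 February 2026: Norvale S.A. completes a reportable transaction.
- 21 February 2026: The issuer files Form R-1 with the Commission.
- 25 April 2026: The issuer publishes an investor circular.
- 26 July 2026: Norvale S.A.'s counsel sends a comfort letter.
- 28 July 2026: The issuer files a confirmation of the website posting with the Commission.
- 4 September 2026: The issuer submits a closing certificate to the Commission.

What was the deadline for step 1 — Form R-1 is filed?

Step 1 runs from 20 February 2026, when the transaction closes. 83 days after 20 February 2026 is 14 May 2026.

14 May 2026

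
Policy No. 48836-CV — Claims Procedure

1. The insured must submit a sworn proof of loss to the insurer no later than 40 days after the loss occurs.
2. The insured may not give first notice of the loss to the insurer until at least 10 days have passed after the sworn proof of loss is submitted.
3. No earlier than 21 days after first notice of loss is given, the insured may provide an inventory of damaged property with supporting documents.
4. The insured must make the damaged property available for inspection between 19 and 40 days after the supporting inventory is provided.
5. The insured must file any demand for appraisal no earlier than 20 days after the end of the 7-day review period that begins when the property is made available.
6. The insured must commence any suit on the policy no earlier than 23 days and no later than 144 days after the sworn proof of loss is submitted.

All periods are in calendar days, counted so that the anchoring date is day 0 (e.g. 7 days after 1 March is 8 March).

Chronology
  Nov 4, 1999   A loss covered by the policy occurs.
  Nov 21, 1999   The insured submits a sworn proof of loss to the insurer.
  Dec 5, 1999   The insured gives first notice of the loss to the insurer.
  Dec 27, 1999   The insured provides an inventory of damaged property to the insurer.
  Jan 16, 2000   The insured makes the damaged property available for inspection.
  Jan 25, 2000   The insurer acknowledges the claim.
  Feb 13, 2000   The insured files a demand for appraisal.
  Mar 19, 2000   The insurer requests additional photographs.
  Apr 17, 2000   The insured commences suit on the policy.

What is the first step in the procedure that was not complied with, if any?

Step 1 — counting 40 days from Nov 4, 1999 (when the loss occurs) gives a deadline of Dec 14, 1999; completed Nov 21, 1999, before the deadline.
Step 2 — must wait 10 days from Nov 21, 1999 (when the sworn proof of loss is submitted), so not before Dec 1, 1999; done Dec 5, 1999 — permitted.
Step 3 — must wait 21 days from Dec 5, 1999 (when first notice of loss is given), so not before Dec 26, 1999; done Dec 27, 1999, after the minimum wait.
Step 4 — 19 and 40 days from Dec 27, 1999 (when the supporting inventory is provided) are Jan 15, 2000 and Feb 5, 2000 respectively; Jan 16, 2000 falls inside that range.
Step 5 — must wait 20 days from Jan 23, 2000 (end of the 7-day review period, which began when the property is made available on Jan 16, 2000), so not before Feb 12, 2000; done Feb 13, 2000 — permitted.
Step 6 — 23 and 144 days from Nov 21, 1999 (when the sworn proof of loss is submitted) are Dec 14, 1999 and Apr 13, 2000 respectively; Apr 17, 2000 is 4 days past the end of the window.

Step 6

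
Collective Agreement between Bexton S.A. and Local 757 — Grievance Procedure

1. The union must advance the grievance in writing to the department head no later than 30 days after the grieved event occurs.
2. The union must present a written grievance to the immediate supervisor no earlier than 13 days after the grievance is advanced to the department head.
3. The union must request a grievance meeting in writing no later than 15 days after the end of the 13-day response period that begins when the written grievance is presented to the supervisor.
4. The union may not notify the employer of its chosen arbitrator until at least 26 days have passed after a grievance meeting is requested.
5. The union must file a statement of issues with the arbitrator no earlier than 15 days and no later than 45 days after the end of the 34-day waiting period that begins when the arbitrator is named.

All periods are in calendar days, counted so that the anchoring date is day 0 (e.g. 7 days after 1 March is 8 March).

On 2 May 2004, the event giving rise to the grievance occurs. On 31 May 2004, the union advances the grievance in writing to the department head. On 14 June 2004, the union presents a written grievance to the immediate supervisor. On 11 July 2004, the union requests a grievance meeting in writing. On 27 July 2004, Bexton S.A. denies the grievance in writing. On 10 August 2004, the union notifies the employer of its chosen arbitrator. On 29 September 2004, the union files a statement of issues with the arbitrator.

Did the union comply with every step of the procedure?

Yes

(1) due by 2 May 2004 + 30 days = 1 June 2004; done 31 May 2004 — timely.
(2) permitted from 31 May 2004 + 13 days = 13 June 2004 onward; 14 June 2004 is on or after that date.
(3) due by 27 June 2004 + 15 days = 12 July 2004; 11 July 2004 is within that limit.
(4) permitted from 11 July 2004 + 26 days = 6 August 2004 onward; done 10 August 2004, after the minimum wait.
(5) the permitted window runs from 13 September 2004 + 15 = 28 September 2004 to 13 September 2004 + 45 = 28 October 2004; 29 September 2004 falls inside that range.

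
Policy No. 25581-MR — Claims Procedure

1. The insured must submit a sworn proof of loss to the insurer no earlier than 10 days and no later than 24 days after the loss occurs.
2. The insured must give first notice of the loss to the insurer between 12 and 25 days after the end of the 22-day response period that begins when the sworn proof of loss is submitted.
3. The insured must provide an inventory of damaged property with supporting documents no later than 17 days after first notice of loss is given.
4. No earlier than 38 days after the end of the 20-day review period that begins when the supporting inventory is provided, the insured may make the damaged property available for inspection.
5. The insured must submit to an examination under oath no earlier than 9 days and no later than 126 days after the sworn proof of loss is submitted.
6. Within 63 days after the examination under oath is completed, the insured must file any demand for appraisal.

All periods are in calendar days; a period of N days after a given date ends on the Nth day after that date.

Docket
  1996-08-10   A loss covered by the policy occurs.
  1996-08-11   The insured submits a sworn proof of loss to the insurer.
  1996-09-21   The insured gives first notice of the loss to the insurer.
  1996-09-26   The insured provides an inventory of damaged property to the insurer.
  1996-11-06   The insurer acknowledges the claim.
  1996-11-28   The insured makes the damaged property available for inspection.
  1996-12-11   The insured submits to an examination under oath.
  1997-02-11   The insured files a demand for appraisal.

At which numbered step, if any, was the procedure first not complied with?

Step 1: the window is 10–24 days after 1996-08-10 (when the loss occurs), so 1996-08-20 through 1996-09-03; 1996-08-11 is 9 days too early.

Step 1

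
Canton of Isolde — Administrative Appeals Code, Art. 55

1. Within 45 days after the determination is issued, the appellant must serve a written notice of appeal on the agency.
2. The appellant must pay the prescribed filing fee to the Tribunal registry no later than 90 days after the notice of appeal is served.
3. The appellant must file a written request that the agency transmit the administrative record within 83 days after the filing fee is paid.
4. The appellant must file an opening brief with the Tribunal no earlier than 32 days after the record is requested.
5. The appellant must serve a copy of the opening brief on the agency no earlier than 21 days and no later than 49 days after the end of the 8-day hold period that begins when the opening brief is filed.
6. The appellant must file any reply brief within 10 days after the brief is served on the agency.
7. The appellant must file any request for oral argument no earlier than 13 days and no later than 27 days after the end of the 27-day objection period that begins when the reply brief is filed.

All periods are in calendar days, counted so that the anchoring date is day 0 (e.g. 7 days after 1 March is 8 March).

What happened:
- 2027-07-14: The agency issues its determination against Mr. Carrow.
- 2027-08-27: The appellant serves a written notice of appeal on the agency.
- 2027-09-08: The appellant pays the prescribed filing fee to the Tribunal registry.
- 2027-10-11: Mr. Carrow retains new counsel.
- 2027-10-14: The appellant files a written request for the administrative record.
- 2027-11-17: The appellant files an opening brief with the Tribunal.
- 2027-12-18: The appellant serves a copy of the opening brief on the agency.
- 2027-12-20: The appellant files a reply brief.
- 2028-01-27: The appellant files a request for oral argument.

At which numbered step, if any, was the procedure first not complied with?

Step 7

Step 1 — counting 45 days from 2027-07-14 (when the determination is issued) gives a deadline of 2027-08-28; completed 2027-08-27, before the deadline.
Step 2 — counting 90 days from 2027-08-27 (when the notice of appeal is served) gives a deadline of 2027-11-25; completed 2027-09-08, before the deadline.
Step 3 — counting 83 days from 2027-09-08 (when the filing fee is paid) gives a deadline of 2027-11-30; completed 2027-10-14, before the deadline.
Step 4 — must wait 32 days from 2027-10-14 (when the record is requested), so not before 2027-11-15; 2027-11-17 is on or after that date.
Step 5 — 21 and 49 days from 2027-11-25 (end of the 8-day hold period, which began when the opening brief is filed on 2027-11-17) are 2027-12-16 and 2028-01-13 respectively; done 2027-12-18 — within the window.
Step 6 — counting 10 days from 2027-12-18 (when the brief is served on the agency) gives a deadline of 2027-12-28; done 2027-12-20 — timely.
Step 7 — 13 and 27 days from 2028-01-16 (end of the 27-day objection period, which began when the reply brief is filed on 2027-12-20) are 2028-01-29 and 2028-02-12 respectively; done 2028-01-27 — 2 days before the window opened.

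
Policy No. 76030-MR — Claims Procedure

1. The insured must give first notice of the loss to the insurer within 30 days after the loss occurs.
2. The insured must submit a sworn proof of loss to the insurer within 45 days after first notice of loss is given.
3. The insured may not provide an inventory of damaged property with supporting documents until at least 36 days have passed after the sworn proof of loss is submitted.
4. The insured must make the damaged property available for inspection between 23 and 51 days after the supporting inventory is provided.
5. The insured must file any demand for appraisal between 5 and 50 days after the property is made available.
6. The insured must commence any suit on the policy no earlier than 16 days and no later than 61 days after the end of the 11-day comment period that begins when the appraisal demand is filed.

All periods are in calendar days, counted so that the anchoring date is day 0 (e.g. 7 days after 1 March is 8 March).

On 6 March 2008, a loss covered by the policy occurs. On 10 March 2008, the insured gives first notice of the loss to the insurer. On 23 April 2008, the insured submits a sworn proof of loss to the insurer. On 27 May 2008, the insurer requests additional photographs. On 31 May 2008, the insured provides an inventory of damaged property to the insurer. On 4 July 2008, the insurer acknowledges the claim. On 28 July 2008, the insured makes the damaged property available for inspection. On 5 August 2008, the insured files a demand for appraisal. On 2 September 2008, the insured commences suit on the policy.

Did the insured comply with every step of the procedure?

Step 1: 30 days after 6 March 2008 (when the loss occurs) is 5 April 2008; done 10 March 2008 — timely.
Step 2: 45 days after 10 March 2008 (when first notice of loss is given) is 24 April 2008; completed 23 April 2008, before the deadline.
Step 3: the earliest permitted date is 36 days after 23 April 2008 (when the sworn proof of loss is submitted), i.e. 29 May 2008; 31 May 2008 is on or after that date.
Step 4: the window is 23–51 days after 31 May 2008 (when the supporting inventory is provided), so 23 June 2008 through 21 July 2008; done 28 July 2008 — 7 days after the window closed.

No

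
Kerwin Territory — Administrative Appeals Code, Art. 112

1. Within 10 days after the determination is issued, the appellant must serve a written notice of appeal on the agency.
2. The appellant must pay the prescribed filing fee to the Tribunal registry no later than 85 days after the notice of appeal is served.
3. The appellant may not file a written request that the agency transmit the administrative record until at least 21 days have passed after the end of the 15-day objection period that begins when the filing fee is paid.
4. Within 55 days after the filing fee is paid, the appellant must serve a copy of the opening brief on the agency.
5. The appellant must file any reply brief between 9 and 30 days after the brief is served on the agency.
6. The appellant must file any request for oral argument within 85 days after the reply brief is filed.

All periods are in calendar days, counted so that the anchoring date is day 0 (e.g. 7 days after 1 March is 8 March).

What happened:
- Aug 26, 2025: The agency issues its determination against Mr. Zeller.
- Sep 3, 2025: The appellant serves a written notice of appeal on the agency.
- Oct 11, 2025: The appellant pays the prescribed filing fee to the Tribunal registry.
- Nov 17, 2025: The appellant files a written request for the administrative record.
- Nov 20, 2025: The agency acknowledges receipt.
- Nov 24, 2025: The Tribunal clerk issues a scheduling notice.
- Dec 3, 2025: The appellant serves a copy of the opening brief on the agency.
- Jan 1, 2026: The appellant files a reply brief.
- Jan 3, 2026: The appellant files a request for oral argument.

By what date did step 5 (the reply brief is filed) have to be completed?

Step 5 runs from Dec 3, 2025, when the brief is served on the agency. The window is 9–30 days after Dec 3, 2025; it closes on Jan 2, 2026.

Jan 2, 2026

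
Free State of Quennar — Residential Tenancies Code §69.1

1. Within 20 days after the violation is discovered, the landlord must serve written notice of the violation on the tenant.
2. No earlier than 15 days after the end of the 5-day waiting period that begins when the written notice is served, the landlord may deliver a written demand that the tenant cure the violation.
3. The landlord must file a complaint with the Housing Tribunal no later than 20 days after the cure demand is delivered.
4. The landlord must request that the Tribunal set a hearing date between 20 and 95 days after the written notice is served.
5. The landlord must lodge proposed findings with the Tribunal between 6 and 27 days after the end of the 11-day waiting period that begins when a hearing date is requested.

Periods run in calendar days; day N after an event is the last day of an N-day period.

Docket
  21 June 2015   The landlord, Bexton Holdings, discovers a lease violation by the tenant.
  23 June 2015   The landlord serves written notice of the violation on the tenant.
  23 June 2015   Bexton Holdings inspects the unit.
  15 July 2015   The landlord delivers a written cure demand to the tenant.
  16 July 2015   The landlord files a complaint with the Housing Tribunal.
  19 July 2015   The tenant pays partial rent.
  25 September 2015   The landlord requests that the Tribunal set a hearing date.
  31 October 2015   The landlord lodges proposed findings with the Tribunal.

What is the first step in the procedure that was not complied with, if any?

(1) due by 21 June 2015 + 20 days = 11 July 2015; done 23 June 2015 — timely.
(2) permitted from 28 June 2015 + 15 days = 13 July 2015 onward; done 15 July 2015, after the minimum wait.
(3) due by 15 July 2015 + 20 days = 4 August 2015; done 16 July 2015 — timely.
(4) the permitted window runs from 23 June 2015 + 20 = 13 July 2015 to 23 June 2015 + 95 = 26 September 2015; done 25 September 2015, which is between those dates.
(5) the permitted window runs from 6 October 2015 + 6 = 12 October 2015 to 6 October 2015 + 27 = 2 November 2015; done 31 October 2015, which is between those dates.

None — every step was satisfied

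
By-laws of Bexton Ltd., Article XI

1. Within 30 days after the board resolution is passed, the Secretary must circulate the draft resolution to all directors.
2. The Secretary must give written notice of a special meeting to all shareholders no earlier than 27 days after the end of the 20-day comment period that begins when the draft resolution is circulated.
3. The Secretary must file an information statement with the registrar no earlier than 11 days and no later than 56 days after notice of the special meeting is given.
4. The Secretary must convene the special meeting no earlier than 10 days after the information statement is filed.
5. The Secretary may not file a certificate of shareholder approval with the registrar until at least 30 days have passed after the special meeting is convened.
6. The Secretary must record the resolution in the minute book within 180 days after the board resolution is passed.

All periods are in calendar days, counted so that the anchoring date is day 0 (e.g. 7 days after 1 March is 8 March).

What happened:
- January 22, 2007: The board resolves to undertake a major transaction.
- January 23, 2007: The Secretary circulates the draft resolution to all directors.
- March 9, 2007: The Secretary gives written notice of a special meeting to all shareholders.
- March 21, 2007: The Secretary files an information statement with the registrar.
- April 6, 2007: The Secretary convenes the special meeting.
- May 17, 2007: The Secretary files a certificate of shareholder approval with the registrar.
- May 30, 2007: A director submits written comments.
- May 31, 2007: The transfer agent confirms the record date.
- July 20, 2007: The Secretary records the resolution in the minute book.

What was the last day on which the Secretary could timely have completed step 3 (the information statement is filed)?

May 4, 2007

Step 3 runs from March 9, 2007, when notice of the special meeting is given. The window is 11–56 days after March 9, 2007; it closes on May 4, 2007.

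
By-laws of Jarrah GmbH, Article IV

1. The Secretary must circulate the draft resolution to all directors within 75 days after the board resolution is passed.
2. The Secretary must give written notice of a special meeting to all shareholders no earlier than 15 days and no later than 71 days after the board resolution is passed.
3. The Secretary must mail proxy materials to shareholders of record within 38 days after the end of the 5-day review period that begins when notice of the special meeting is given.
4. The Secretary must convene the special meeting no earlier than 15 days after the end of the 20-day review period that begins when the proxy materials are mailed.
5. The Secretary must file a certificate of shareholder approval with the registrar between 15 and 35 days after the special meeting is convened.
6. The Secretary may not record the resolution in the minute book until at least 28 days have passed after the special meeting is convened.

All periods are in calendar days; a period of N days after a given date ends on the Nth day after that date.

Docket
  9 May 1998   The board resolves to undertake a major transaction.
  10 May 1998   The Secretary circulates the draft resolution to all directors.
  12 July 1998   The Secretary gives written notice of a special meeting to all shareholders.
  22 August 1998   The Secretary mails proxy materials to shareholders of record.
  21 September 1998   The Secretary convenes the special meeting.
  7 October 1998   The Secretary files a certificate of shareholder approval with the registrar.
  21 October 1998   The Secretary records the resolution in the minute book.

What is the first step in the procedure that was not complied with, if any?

Step 1: 75 days after 9 May 1998 (when the board resolution is passed) is 23 July 1998; done 10 May 1998 — timely.
Step 2: the window is 15–71 days after 9 May 1998 (when the board resolution is passed), so 24 May 1998 through 19 July 1998; 12 July 1998 falls inside that range.
Step 3: 38 days after 17 July 1998 (end of the 5-day review period, which began when notice of the special meeting is given on 12 July 1998) is 24 August 1998; 22 August 1998 is within that limit.
Step 4: the earliest permitted date is 15 days after 11 September 1998 (end of the 20-day review period, which began when the proxy materials are mailed on 22 August 1998), i.e. 26 September 1998; 21 September 1998 is 5 days before the earliest permitted date.

Step 4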